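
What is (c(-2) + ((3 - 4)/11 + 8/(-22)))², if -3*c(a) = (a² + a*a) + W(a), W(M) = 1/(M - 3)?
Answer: 28224/3025 ≈ 9.3302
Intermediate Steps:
W(M) = 1/(-3 + M)
c(a) = -2*a²/3 - 1/(3*(-3 + a)) (c(a) = -((a² + a*a) + 1/(-3 + a))/3 = -((a² + a²) + 1/(-3 + a))/3 = -(2*a² + 1/(-3 + a))/3 = -(1/(-3 + a) + 2*a²)/3 = -2*a²/3 - 1/(3*(-3 + a)))
(c(-2) + ((3 - 4)/11 + 8/(-22)))² = ((-1 + 2*(-2)²*(3 - 1*(-2)))/(3*(-3 - 2)) + ((3 - 4)/11 + 8/(-22)))² = ((⅓)*(-1 + 2*4*(3 + 2))/(-5) + (-1*1/11 + 8*(-1/22)))² = ((⅓)*(-⅕)*(-1 + 2*4*5) + (-1/11 - 4/11))² = ((⅓)*(-⅕)*(-1 + 40) - 5/11)² = ((⅓)*(-⅕)*39 - 5/11)² = (-13/5 - 5/11)² = (-168/55)² = 28224/3025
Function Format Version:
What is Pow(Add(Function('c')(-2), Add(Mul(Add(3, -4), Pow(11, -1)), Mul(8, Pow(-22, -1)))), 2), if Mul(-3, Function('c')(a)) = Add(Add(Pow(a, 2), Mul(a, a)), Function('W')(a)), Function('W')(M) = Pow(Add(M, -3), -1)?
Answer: Rational(28224, 3025) ≈ 9.3302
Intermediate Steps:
Function('W')(M) = Pow(Add(-3, M), -1)
Function('c')(a) = Add(Mul(Rational(-2, 3), Pow(a, 2)), Mul(Rational(-1, 3), Pow(Add(-3, a), -1))) (Function('c')(a) = Mul(Rational(-1, 3), Add(Add(Pow(a, 2), Mul(a, a)), Pow(Add(-3, a), -1))) = Mul(Rational(-1, 3), Add(Add(Pow(a, 2), Pow(a, 2)), Pow(Add(-3, a), -1))) = Mul(Rational(-1, 3), Add(Mul(2, Pow(a, 2)), Pow(Add(-3, a), -1))) = Mul(Rational(-1, 3), Add(Pow(Add(-3, a), -1), Mul(2, Pow(a, 2)))) = Add(Mul(Rational(-2, 3), Pow(a, 2)), Mul(Rational(-1, 3), Pow(Add(-3, a), -1))))
Pow(Add(Function('c')(-2), Add(Mul(Add(3, -4), Pow(11, -1)), Mul(8, Pow(-22, -1)))), 2) = Pow(Add(Mul(Rational(1, 3), Pow(Add(-3, -2), -1), Add(-1, Mul(2, Pow(-2, 2), Add(3, Mul(-1, -2))))), Add(Mul(Add(3, -4), Pow(11, -1)), Mul(8, Pow(-22, -1)))), 2) = Pow(Add(Mul(Rational(1, 3), Pow(-5, -1), Add(-1, Mul(2, 4, Add(3, 2)))), Add(Mul(-1, Rational(1, 11)), Mul(8, Rational(-1, 22)))), 2) = Pow(Add(Mul(Rational(1, 3), Rational(-1, 5), Add(-1, Mul(2, 4, 5))), Add(Rational(-1, 11), Rational(-4, 11))), 2) = Pow(Add(Mul(Rational(1, 3), Rational(-1, 5), Add(-1, 40)), Rational(-5, 11)), 2) = Pow(Add(Mul(Rational(1, 3), Rational(-1, 5), 39), Rational(-5, 11)), 2) = Pow(Add(Rational(-13, 5), Rational(-5, 11)), 2) = Pow(Rational(-168, 55), 2) = Rational(28224, 3025)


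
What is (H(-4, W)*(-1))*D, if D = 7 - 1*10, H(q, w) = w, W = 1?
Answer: 3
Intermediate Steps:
D = -3 (D = 7 - 10 = -3)
(H(-4, W)*(-1))*D = (1*(-1))*(-3) = -1*(-3) = 3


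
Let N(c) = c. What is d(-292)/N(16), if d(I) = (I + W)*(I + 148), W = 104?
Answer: 1692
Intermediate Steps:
d(I) = (104 + I)*(148 + I) (d(I) = (I + 104)*(I + 148) = (104 + I)*(148 + I))
d(-292)/N(16) = (15392 + (-292)**2 + 252*(-292))/16 = (15392 + 85264 - 73584)*(1/16) = 27072*(1/16) = 1692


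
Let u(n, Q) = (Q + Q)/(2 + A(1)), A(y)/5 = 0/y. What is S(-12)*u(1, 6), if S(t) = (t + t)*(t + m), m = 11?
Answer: 144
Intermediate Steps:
A(y) = 0 (A(y) = 5*(0/y) = 5*0 = 0)
u(n, Q) = Q (u(n, Q) = (Q + Q)/(2 + 0) = (2*Q)/2 = (2*Q)*(½) = Q)
S(t) = 2*t*(11 + t) (S(t) = (t + t)*(t + 11) = (2*t)*(11 + t) = 2*t*(11 + t))
S(-12)*u(1, 6) = (2*(-12)*(11 - 12))*6 = (2*(-12)*(-1))*6 = 24*6 = 144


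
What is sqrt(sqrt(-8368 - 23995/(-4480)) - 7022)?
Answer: sqrt(-5505248 + 7*I*sqrt(104901006))/28 ≈ 0.54564 + 83.799*I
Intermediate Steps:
sqrt(sqrt(-8368 - 23995/(-4480)) - 7022) = sqrt(sqrt(-8368 - 23995*(-1/4480)) - 7022) = sqrt(sqrt(-8368 + 4799/896) - 7022) = sqrt(sqrt(-7492929/896) - 7022) = sqrt(I*sqrt(104901006)/112 - 7022) = sqrt(-7022 + I*sqrt(104901006)/112)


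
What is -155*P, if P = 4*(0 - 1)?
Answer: 620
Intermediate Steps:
P = -4 (P = 4*(-1) = -4)
-155*P = -155*(-4) = 620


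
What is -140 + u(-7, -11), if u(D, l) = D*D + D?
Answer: -98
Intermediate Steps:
u(D, l) = D + D² (u(D, l) = D² + D = D + D²)
-140 + u(-7, -11) = -140 - 7*(1 - 7) = -140 - 7*(-6) = -140 + 42 = -98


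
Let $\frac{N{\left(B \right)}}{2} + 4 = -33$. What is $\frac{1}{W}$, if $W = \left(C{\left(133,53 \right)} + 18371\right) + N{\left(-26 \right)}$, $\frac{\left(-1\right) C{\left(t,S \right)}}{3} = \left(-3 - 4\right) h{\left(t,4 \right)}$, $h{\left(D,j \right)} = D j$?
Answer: $\frac{1}{29469} \approx 3.3934 \cdot 10^{-5}$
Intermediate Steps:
$N{\left(B \right)} = -74$ ($N{\left(B \right)} = -8 + 2 \left(-33\right) = -8 - 66 = -74$)
$C{\left(t,S \right)} = 84 t$ ($C{\left(t,S \right)} = - 3 \left(-3 - 4\right) t 4 = - 3 \left(- 7 \cdot 4 t\right) = - 3 \left(- 28 t\right) = 84 t$)
$W = 29469$ ($W = \left(84 \cdot 133 + 18371\right) - 74 = \left(11172 + 18371\right) - 74 = 29543 - 74 = 29469$)
$\frac{1}{W} = \frac{1}{29469}$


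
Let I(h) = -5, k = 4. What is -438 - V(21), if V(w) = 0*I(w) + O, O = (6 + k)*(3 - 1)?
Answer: -458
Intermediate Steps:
O = 20 (O = (6 + 4)*(3 - 1) = 10*2 = 20)
V(w) = 20 (V(w) = 0*(-5) + 20 = 0 + 20 = 20)
-438 - V(21) = -438 - 1*20 = -438 - 20 = -458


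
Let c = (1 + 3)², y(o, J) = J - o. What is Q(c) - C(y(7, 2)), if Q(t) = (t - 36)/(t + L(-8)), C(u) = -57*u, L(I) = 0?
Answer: -1145/4 ≈ -286.25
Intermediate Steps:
c = 16 (c = 4² = 16)
Q(t) = (-36 + t)/t (Q(t) = (t - 36)/(t + 0) = (-36 + t)/t)
Q(c) - C(y(7, 2)) = (-36 + 16)/16 - (-57)*(2 - 1*7) = (1/16)*(-20) - (-57)*(2 - 7) = -5/4 - (-57)*(-5) = -5/4 - 1*285 = -5/4 - 285 = -1145/4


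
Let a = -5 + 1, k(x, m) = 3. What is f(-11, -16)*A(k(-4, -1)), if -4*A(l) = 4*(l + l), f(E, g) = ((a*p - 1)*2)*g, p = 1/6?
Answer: -320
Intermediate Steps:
p = 1/6 ≈ 0.16667
a = -4
f(E, g) = -10*g/3 (f(E, g) = ((-4*1/6 - 1)*2)*g = ((-2/3 - 1)*2)*g = (-5/3*2)*g = -10*g/3)
A(l) = -2*l (A(l) = -(l + l) = -2*l)
f(-11, -16)*A(k(-4, -1)) = (-10/3*(-16))*(-2*3) = (160/3)*(-6) = -320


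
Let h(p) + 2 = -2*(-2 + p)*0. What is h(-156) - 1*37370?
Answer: -37372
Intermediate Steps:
h(p) = -2 (h(p) = -2 - 2*(-2 + p)*0 = -2 + (4 - 2*p)*0 = -2 + 0 = -2)
h(-156) - 1*37370 = -2 - 1*37370 = -2 - 37370 = -37372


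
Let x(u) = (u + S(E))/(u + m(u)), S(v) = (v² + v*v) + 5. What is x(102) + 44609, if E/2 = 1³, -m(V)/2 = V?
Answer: 4550003/102 ≈ 44608.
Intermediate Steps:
m(V) = -2*V
E = 2 (E = 2*1³ = 2*1 = 2)
S(v) = 5 + 2*v² (S(v) = (v² + v²) + 5 = 2*v² + 5 = 5 + 2*v²)
x(u) = -(13 + u)/u (x(u) = (u + (5 + 2*2²))/(u - 2*u) = (u + (5 + 2*4))/((-u)) = (u + (5 + 8))*(-1/u) = (u + 13)*(-1/u) = (13 + u)*(-1/u) = -(13 + u)/u)
x(102) + 44609 = (-13 - 1*102)/102 + 44609 = (-13 - 102)/102 + 44609 = (1/102)*(-115) + 44609 = -115/102 + 44609 = 4550003/102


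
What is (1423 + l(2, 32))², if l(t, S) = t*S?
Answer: 2211169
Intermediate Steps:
l(t, S) = S*t
(1423 + l(2, 32))² = (1423 + 32*2)² = (1423 + 64)² = 1487² = 2211169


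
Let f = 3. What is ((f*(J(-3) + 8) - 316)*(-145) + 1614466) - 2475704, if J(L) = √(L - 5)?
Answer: -818898 - 870*I*√2 ≈ -8.189e+5 - 1230.4*I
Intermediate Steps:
J(L) = √(-5 + L)
((f*(J(-3) + 8) - 316)*(-145) + 1614466) - 2475704 = ((3*(√(-5 - 3) + 8) - 316)*(-145) + 1614466) - 2475704 = ((3*(√(-8) + 8) - 316)*(-145) + 1614466) - 2475704 = ((3*(2*I*√2 + 8) - 316)*(-145) + 1614466) - 2475704 = ((3*(8 + 2*I*√2) - 316)*(-145) + 1614466) - 2475704 = (((24 + 6*I*√2) - 316)*(-145) + 1614466) - 2475704 = ((-292 + 6*I*√2)*(-145) + 1614466) - 2475704 = ((42340 - 870*I*√2) + 1614466) - 2475704 = (1656806 - 870*I*√2) - 2475704 = -818898 - 870*I*√2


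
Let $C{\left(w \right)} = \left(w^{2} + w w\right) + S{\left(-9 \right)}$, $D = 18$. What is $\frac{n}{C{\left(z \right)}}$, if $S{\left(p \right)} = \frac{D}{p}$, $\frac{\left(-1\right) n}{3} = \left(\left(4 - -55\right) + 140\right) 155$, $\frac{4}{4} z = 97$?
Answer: $- \frac{30845}{6272} \approx -4.9179$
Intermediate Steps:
$z = 97$
$n = -92535$ ($n = - 3 \left(\left(4 - -55\right) + 140\right) 155 = - 3 \left(\left(4 + 55\right) + 140\right) 155 = - 3 \left(59 + 140\right) 155 = - 3 \cdot 199 \cdot 155 = \left(-3\right) 30845 = -92535$)
$S{\left(p \right)} = \frac{18}{p}$
$C{\left(w \right)} = -2 + 2 w^{2}$ ($C{\left(w \right)} = \left(w^{2} + w w\right) + \frac{18}{-9} = \left(w^{2} + w^{2}\right) + 18 \left(- \frac{1}{9}\right) = 2 w^{2} - 2 = -2 + 2 w^{2}$)
$\frac{n}{C{\left(z \right)}} = - \frac{92535}{-2 + 2 \cdot 97^{2}} = - \frac{92535}{-2 + 2 \cdot 9409} = - \frac{92535}{-2 + 18818} = - \frac{92535}{18816} = \left(-92535\right) \frac{1}{18816} = - \frac{30845}{6272}$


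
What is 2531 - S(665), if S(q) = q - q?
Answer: 2531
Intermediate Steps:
S(q) = 0
2531 - S(665) = 2531 - 1*0 = 2531 + 0 = 2531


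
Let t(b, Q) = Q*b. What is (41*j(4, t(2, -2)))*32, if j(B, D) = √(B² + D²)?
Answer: 5248*√2 ≈ 7421.8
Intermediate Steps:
(41*j(4, t(2, -2)))*32 = (41*√(4² + (-2*2)²))*32 = (41*√(16 + (-4)²))*32 = (41*√(16 + 16))*32 = (41*√32)*32 = (41*(4*√2))*32 = (164*√2)*32 = 5248*√2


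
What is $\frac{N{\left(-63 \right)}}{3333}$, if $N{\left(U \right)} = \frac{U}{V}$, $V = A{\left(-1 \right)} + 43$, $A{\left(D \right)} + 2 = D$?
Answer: $- \frac{21}{44440} \approx -0.00047255$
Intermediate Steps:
$A{\left(D \right)} = -2 + D$
$V = 40$ ($V = \left(-2 - 1\right) + 43 = -3 + 43 = 40$)
$N{\left(U \right)} = \frac{U}{40}$
$\frac{N{\left(-63 \right)}}{3333} = \frac{\frac{1}{40} \left(-63\right)}{3333} = \left(- \frac{63}{40}\right) \frac{1}{3333} = - \frac{21}{44440}$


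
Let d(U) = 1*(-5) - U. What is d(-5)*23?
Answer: 0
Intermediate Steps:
d(U) = -5 - U
d(-5)*23 = (-5 - 1*(-5))*23 = (-5 + 5)*23 = 0*23 = 0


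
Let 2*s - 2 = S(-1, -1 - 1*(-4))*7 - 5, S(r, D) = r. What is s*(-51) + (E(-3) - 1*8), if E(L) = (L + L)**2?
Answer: 283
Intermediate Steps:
E(L) = 4*L**2 (E(L) = (2*L)**2 = 4*L**2)
s = -5 (s = 1 + (-1*7 - 5)/2 = 1 + (-7 - 5)/2 = 1 + (1/2)*(-12) = 1 - 6 = -5)
s*(-51) + (E(-3) - 1*8) = -5*(-51) + (4*(-3)**2 - 1*8) = 255 + (4*9 - 8) = 255 + (36 - 8) = 255 + 28 = 283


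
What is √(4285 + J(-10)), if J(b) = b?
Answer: 15*√19 ≈ 65.384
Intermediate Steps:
√(4285 + J(-10)) = √(4285 - 10) = √4275 = 15*√19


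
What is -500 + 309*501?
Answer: 154309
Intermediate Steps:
-500 + 309*501 = -500 + 154809 = 154309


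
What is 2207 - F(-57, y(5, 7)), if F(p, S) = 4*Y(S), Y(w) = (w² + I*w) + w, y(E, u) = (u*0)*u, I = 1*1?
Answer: 2207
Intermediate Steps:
I = 1
y(E, u) = 0 (y(E, u) = 0*u = 0)
Y(w) = w² + 2*w (Y(w) = (w² + 1*w) + w = (w² + w) + w = (w + w²) + w = w² + 2*w)
F(p, S) = 4*S*(2 + S) (F(p, S) = 4*(S*(2 + S)) = 4*S*(2 + S))
2207 - F(-57, y(5, 7)) = 2207 - 4*0*(2 + 0) = 2207 - 4*0*2 = 2207 - 1*0 = 2207 + 0 = 2207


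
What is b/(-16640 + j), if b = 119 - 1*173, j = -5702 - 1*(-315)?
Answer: 54/22027 ≈ 0.0024515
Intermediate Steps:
j = -5387 (j = -5702 + 315 = -5387)
b = -54 (b = 119 - 173 = -54)
b/(-16640 + j) = -54/(-16640 - 5387) = -54/(-22027) = -1/22027*(-54) = 54/22027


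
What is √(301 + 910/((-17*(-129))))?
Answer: √1449579579/2193 ≈ 17.361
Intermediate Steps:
√(301 + 910/((-17*(-129)))) = √(301 + 910/2193) = √(661003/2193) = √1449579579/2193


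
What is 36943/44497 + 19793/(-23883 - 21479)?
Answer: 795079245/2018472914 ≈ 0.39390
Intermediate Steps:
36943/44497 + 19793/(-23883 - 21479) = 36943*(1/44497) + 19793/(-45362) = 36943/44497 + 19793*(-1/45362) = 36943/44497 - 19793/45362 = 795079245/2018472914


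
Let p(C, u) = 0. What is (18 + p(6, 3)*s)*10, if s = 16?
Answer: 180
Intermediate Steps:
(18 + p(6, 3)*s)*10 = (18 + 0*16)*10 = (18 + 0)*10 = 18*10 = 180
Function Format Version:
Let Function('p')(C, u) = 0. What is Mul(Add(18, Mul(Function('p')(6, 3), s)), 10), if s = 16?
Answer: 180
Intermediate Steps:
Mul(Add(18, Mul(Function('p')(6, 3), s)), 10) = Mul(Add(18, Mul(0, 16)), 10) = Mul(Add(18, 0), 10) = Mul(18, 10) = 180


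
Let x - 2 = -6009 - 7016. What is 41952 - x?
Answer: 54975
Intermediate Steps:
x = -13023 (x = 2 + (-6009 - 7016) = 2 - 13025 = -13023)
41952 - x = 41952 - 1*(-13023) = 41952 + 13023 = 54975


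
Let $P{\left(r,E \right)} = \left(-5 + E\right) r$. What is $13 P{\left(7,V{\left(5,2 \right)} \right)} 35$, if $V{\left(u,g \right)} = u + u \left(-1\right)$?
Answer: $-15925$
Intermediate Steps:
$V{\left(u,g \right)} = 0$ ($V{\left(u,g \right)} = u - u = 0$)
$P{\left(r,E \right)} = r \left(-5 + E\right)$
$13 P{\left(7,V{\left(5,2 \right)} \right)} 35 = 13 \cdot 7 \left(-5 + 0\right) 35 = 13 \cdot 7 \left(-5\right) 35 = 13 \left(-35\right) 35 = \left(-455\right) 35 = -15925$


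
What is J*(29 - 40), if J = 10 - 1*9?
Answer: -11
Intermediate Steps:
J = 1 (J = 10 - 9 = 1)
J*(29 - 40) = 1*(29 - 40) = 1*(-11) = -11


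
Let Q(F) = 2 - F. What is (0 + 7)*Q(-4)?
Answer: 42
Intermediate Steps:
(0 + 7)*Q(-4) = (0 + 7)*(2 - 1*(-4)) = 7*(2 + 4) = 7*6 = 42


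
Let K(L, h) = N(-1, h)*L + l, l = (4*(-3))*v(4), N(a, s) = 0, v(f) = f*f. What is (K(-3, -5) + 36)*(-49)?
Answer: 7644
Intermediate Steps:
v(f) = f²
l = -192 (l = (4*(-3))*4² = -12*16 = -192)
K(L, h) = -192 (K(L, h) = 0*L - 192 = 0 - 192 = -192)
(K(-3, -5) + 36)*(-49) = (-192 + 36)*(-49) = -156*(-49) = 7644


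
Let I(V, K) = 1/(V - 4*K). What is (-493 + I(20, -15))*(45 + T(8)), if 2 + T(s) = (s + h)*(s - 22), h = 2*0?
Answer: 2721291/80 ≈ 34016.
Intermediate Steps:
h = 0
T(s) = -2 + s*(-22 + s) (T(s) = -2 + (s + 0)*(s - 22) = -2 + s*(-22 + s))
(-493 + I(20, -15))*(45 + T(8)) = (-493 - 1/(-1*20 + 4*(-15)))*(45 + (-2 + 8**2 - 22*8)) = (-493 - 1/(-20 - 60))*(45 + (-2 + 64 - 176)) = (-493 - 1/(-80))*(45 - 114) = (-493 - 1*(-1/80))*(-69) = (-493 + 1/80)*(-69) = -39439/80*(-69) = 2721291/80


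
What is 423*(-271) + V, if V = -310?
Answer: -114943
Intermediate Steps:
423*(-271) + V = 423*(-271) - 310 = -114633 - 310 = -114943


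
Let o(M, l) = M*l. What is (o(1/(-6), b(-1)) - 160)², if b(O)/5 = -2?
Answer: 225625/9 ≈ 25069.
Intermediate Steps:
b(O) = -10 (b(O) = 5*(-2) = -10)
(o(1/(-6), b(-1)) - 160)² = (-10/(-6) - 160)² = (-⅙*(-10) - 160)² = (5/3 - 160)² = (-475/3)² = 225625/9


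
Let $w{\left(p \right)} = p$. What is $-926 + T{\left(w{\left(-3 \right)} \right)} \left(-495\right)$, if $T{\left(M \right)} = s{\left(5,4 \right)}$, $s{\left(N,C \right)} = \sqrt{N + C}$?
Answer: $-2411$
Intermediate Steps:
$s{\left(N,C \right)} = \sqrt{C + N}$
$T{\left(M \right)} = 3$ ($T{\left(M \right)} = \sqrt{4 + 5} = \sqrt{9} = 3$)
$-926 + T{\left(w{\left(-3 \right)} \right)} \left(-495\right) = -926 + 3 \left(-495\right) = -926 - 1485 = -2411$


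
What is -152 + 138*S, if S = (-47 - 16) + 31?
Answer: -4568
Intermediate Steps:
S = -32 (S = -63 + 31 = -32)
-152 + 138*S = -152 + 138*(-32) = -152 - 4416 = -4568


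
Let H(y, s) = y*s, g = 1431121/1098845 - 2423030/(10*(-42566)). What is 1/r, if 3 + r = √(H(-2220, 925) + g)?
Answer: -46773436270/32016448390278303 - I*√499170915037134927226570370/32016448390278303 ≈ -1.4609e-6 - 0.00069783*I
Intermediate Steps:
g = 327170536521/46773436270 (g = 1431121*(1/1098845) - 2423030/(-425660) = 1431121/1098845 - 2423030*(-1/425660) = 1431121/1098845 + 242303/42566 = 327170536521/46773436270 ≈ 6.9948)
H(y, s) = s*y
r = -3 + 3*I*√499170915037134927226570370/46773436270 (r = -3 + √(925*(-2220) + 327170536521/46773436270) = -3 + √(-2053500 + 327170536521/46773436270) = -3 + √(-96048924209908479/46773436270) = -3 + 3*I*√499170915037134927226570370/46773436270 ≈ -3.0 + 1433.0*I)
1/r = 1/(-3 + 3*I*√499170915037134927226570370/46773436270)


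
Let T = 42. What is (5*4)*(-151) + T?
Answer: -2978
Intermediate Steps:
(5*4)*(-151) + T = (5*4)*(-151) + 42 = 20*(-151) + 42 = -3020 + 42 = -2978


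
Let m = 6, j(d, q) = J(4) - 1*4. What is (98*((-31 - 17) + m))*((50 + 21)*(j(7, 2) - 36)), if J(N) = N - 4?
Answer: 11689440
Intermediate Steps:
J(N) = -4 + N
j(d, q) = -4 (j(d, q) = (-4 + 4) - 1*4 = 0 - 4 = -4)
(98*((-31 - 17) + m))*((50 + 21)*(j(7, 2) - 36)) = (98*((-31 - 17) + 6))*((50 + 21)*(-4 - 36)) = (98*(-48 + 6))*(71*(-40)) = (98*(-42))*(-2840) = -4116*(-2840) = 11689440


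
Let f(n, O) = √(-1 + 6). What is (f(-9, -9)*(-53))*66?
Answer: -3498*√5 ≈ -7821.8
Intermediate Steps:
f(n, O) = √5
(f(-9, -9)*(-53))*66 = (√5*(-53))*66 = -53*√5*66 = -3498*√5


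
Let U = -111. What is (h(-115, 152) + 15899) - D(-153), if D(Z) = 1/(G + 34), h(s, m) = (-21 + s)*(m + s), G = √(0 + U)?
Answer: 13768455/1267 + I*√111/1267 ≈ 10867.0 + 0.0083154*I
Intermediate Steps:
G = I*√111 (G = √(0 - 111) = √(-111) = I*√111 ≈ 10.536*I)
D(Z) = 1/(34 + I*√111) (D(Z) = 1/(I*√111 + 34) = 1/(34 + I*√111))
(h(-115, 152) + 15899) - D(-153) = (((-115)² - 21*152 - 21*(-115) + 152*(-115)) + 15899) - (34/1267 - I*√111/1267) = ((13225 - 3192 + 2415 - 17480) + 15899) + (-34/1267 + I*√111/1267) = (-5032 + 15899) + (-34/1267 + I*√111/1267) = 10867 + (-34/1267 + I*√111/1267) = 13768455/1267 + I*√111/1267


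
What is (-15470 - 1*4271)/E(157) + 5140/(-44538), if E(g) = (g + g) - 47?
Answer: -146766173/1981941 ≈ -74.052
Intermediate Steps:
E(g) = -47 + 2*g (E(g) = 2*g - 47 = -47 + 2*g)
(-15470 - 1*4271)/E(157) + 5140/(-44538) = (-15470 - 1*4271)/(-47 + 2*157) + 5140/(-44538) = (-15470 - 4271)/(-47 + 314) + 5140*(-1/44538) = -19741/267 - 2570/22269 = -146766173/1981941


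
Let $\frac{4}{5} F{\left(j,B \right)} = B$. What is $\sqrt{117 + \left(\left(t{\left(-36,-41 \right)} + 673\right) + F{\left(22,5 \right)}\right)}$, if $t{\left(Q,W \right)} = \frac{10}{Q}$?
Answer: $\frac{\sqrt{28655}}{6} \approx 28.213$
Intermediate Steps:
$F{\left(j,B \right)} = \frac{5 B}{4}$
$\sqrt{117 + \left(\left(t{\left(-36,-41 \right)} + 673\right) + F{\left(22,5 \right)}\right)} = \sqrt{117 + \left(\left(\frac{10}{-36} + 673\right) + \frac{5}{4} \cdot 5\right)} = \sqrt{117 + \left(\left(10 \left(- \frac{1}{36}\right) + 673\right) + \frac{25}{4}\right)} = \sqrt{117 + \left(\left(- \frac{5}{18} + 673\right) + \frac{25}{4}\right)} = \sqrt{117 + \left(\frac{12109}{18} + \frac{25}{4}\right)} = \sqrt{117 + \frac{24443}{36}} = \sqrt{\frac{28655}{36}} = \frac{\sqrt{28655}}{6}$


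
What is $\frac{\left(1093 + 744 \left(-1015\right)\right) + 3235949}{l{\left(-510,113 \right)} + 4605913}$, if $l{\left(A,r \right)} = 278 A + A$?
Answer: $\frac{2481882}{4463623} \approx 0.55602$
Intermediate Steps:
$l{\left(A,r \right)} = 279 A$
$\frac{\left(1093 + 744 \left(-1015\right)\right) + 3235949}{l{\left(-510,113 \right)} + 4605913} = \frac{\left(1093 + 744 \left(-1015\right)\right) + 3235949}{279 \left(-510\right) + 4605913} = \frac{\left(1093 - 755160\right) + 3235949}{-142290 + 4605913} = \frac{-754067 + 3235949}{4463623} = 2481882 \cdot \frac{1}{4463623} = \frac{2481882}{4463623}$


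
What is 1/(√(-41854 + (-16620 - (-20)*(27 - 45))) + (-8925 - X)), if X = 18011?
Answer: -13468/362803465 - I*√58834/725606930 ≈ -3.7122e-5 - 3.3428e-7*I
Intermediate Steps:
1/(√(-41854 + (-16620 - (-20)*(27 - 45))) + (-8925 - X)) = 1/(√(-41854 + (-16620 - (-20)*(27 - 45))) + (-8925 - 1*18011)) = 1/(√(-41854 + (-16620 - (-20)*(-18))) + (-8925 - 18011)) = 1/(√(-41854 + (-16620 - 1*360)) - 26936) = 1/(√(-41854 + (-16620 - 360)) - 26936) = 1/(√(-41854 - 16980) - 26936) = 1/(√(-58834) - 26936) = 1/(I*√58834 - 26936) = 1/(-26936 + I*√58834)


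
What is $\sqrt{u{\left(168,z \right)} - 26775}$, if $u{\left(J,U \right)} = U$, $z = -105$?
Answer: $16 i \sqrt{105} \approx 163.95 i$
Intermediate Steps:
$\sqrt{u{\left(168,z \right)} - 26775} = \sqrt{-105 - 26775} = \sqrt{-26880} = 16 i \sqrt{105}$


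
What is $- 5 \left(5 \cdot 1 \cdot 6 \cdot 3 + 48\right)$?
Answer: $-690$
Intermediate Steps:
$- 5 \left(5 \cdot 1 \cdot 6 \cdot 3 + 48\right) = - 5 \left(5 \cdot 6 \cdot 3 + 48\right) = - 5 \left(30 \cdot 3 + 48\right) = - 5 \left(90 + 48\right) = \left(-5\right) 138 = -690$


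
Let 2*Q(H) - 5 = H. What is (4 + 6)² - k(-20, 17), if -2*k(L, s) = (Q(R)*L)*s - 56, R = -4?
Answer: -13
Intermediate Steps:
Q(H) = 5/2 + H/2
k(L, s) = 28 - L*s/4 (k(L, s) = -(((5/2 + (½)*(-4))*L)*s - 56)/2 = -(((5/2 - 2)*L)*s - 56)/2 = -((L/2)*s - 56)/2 = -(L*s/2 - 56)/2 = -(-56 + L*s/2)/2 = 28 - L*s/4)
(4 + 6)² - k(-20, 17) = (4 + 6)² - (28 - ¼*(-20)*17) = 10² - (28 + 85) = 100 - 1*113 = 100 - 113 = -13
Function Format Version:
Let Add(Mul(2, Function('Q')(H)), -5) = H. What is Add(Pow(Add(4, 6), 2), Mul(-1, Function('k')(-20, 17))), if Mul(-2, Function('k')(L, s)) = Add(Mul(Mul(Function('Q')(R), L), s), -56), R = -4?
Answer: -13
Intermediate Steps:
Function('Q')(H) = Add(Rational(5, 2), Mul(Rational(1, 2), H))
Function('k')(L, s) = Add(28, Mul(Rational(-1, 4), L, s)) (Function('k')(L, s) = Mul(Rational(-1, 2), Add(Mul(Mul(Add(Rational(5, 2), Mul(Rational(1, 2), -4)), L), s), -56)) = Mul(Rational(-1, 2), Add(Mul(Mul(Add(Rational(5, 2), -2), L), s), -56)) = Mul(Rational(-1, 2), Add(Mul(Mul(Rational(1, 2), L), s), -56)) = Mul(Rational(-1, 2), Add(Mul(Rational(1, 2), L, s), -56)) = Mul(Rational(-1, 2), Add(-56, Mul(Rational(1, 2), L, s))) = Add(28, Mul(Rational(-1, 4), L, s)))
Add(Pow(Add(4, 6), 2), Mul(-1, Function('k')(-20, 17))) = Add(Pow(Add(4, 6), 2), Mul(-1, Add(28, Mul(Rational(-1, 4), -20, 17)))) = Add(Pow(10, 2), Mul(-1, Add(28, 85))) = Add(100, Mul(-1, 113)) = Add(100, -113) = -13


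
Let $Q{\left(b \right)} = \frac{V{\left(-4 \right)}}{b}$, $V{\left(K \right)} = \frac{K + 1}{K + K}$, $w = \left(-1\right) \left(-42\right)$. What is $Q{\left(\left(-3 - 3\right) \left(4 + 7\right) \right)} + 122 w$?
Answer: $\frac{901823}{176} \approx 5124.0$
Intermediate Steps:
$w = 42$
$V{\left(K \right)} = \frac{1 + K}{2 K}$
$Q{\left(b \right)} = \frac{3}{8 b}$ ($Q{\left(b \right)} = \frac{\frac{1}{2} \frac{1}{-4} \left(1 - 4\right)}{b} = \frac{\frac{1}{2} \left(- \frac{1}{4}\right) \left(-3\right)}{b} = \frac{3}{8 b}$)
$Q{\left(\left(-3 - 3\right) \left(4 + 7\right) \right)} + 122 w = \frac{3}{8 \left(-3 - 3\right) \left(4 + 7\right)} + 122 \cdot 42 = \frac{3}{8 \left(\left(-6\right) 11\right)} + 5124 = \frac{3}{8 \left(-66\right)} + 5124 = \frac{3}{8} \left(- \frac{1}{66}\right) + 5124 = - \frac{1}{176} + 5124 = \frac{901823}{176}$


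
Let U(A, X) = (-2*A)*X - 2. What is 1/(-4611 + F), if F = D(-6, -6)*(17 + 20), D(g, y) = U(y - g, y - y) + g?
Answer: -1/4907 ≈ -0.00020379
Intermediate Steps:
U(A, X) = -2 - 2*A*X (U(A, X) = -2*A*X - 2 = -2 - 2*A*X)
D(g, y) = -2 + g (D(g, y) = (-2 - 2*(y - g)*(y - y)) + g = (-2 - 2*(y - g)*0) + g = (-2 + 0) + g = -2 + g)
F = -296 (F = (-2 - 6)*(17 + 20) = -8*37 = -296)
1/(-4611 + F) = 1/(-4611 - 296) = 1/(-4907) = -1/4907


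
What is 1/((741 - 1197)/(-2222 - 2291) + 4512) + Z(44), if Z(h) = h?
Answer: 895981441/20363112 ≈ 44.000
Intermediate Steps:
1/((741 - 1197)/(-2222 - 2291) + 4512) + Z(44) = 1/((741 - 1197)/(-2222 - 2291) + 4512) + 44 = 1/(-456/(-4513) + 4512) + 44 = 1/(-456*(-1/4513) + 4512) + 44 = 1/(456/4513 + 4512) + 44 = 1/(20363112/4513) + 44 = 4513/20363112 + 44 = 895981441/20363112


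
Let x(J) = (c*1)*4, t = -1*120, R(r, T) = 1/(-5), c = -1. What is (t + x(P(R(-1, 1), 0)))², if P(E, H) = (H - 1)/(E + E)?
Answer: 15376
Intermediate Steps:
R(r, T) = -⅕ (R(r, T) = 1*(-⅕) = -⅕)
P(E, H) = (-1 + H)/(2*E) (P(E, H) = (-1 + H)/((2*E)) = (-1 + H)*(1/(2*E)) = (-1 + H)/(2*E))
t = -120
x(J) = -4 (x(J) = -1*1*4 = -1*4 = -4)
(t + x(P(R(-1, 1), 0)))² = (-120 - 4)² = (-124)² = 15376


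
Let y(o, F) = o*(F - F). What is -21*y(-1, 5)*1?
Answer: 0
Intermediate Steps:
y(o, F) = 0 (y(o, F) = o*0 = 0)
-21*y(-1, 5)*1 = -21*0*1 = 0*1 = 0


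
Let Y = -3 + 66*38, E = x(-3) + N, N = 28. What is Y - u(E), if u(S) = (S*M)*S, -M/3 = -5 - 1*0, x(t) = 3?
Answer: -11910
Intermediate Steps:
M = 15 (M = -3*(-5 - 1*0) = -3*(-5 + 0) = -3*(-5) = 15)
E = 31 (E = 3 + 28 = 31)
u(S) = 15*S² (u(S) = (S*15)*S = (15*S)*S = 15*S²)
Y = 2505 (Y = -3 + 2508 = 2505)
Y - u(E) = 2505 - 15*31² = 2505 - 15*961 = 2505 - 1*14415 = 2505 - 14415 = -11910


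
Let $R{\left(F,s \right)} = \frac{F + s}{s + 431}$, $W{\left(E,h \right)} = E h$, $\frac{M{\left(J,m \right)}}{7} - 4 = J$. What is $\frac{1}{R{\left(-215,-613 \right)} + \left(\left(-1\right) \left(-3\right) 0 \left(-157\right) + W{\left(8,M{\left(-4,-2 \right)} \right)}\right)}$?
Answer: $\frac{91}{414} \approx 0.21981$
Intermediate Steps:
$M{\left(J,m \right)} = 28 + 7 J$
$R{\left(F,s \right)} = \frac{F + s}{431 + s}$
$\frac{1}{R{\left(-215,-613 \right)} + \left(\left(-1\right) \left(-3\right) 0 \left(-157\right) + W{\left(8,M{\left(-4,-2 \right)} \right)}\right)} = \frac{1}{\frac{-215 - 613}{431 - 613} + \left(\left(-1\right) \left(-3\right) 0 \left(-157\right) + 8 \left(28 + 7 \left(-4\right)\right)\right)} = \frac{1}{\frac{1}{-182} \left(-828\right) + \left(3 \cdot 0 \left(-157\right) + 8 \left(28 - 28\right)\right)} = \frac{1}{\left(- \frac{1}{182}\right) \left(-828\right) + \left(0 \left(-157\right) + 8 \cdot 0\right)} = \frac{1}{\frac{414}{91} + \left(0 + 0\right)} = \frac{1}{\frac{414}{91} + 0} = \frac{1}{\frac{414}{91}} = \frac{91}{414}$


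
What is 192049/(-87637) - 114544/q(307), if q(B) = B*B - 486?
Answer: -2549580265/747009821 ≈ -3.4130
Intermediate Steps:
q(B) = -486 + B**2 (q(B) = B**2 - 486 = -486 + B**2)
192049/(-87637) - 114544/q(307) = 192049/(-87637) - 114544/(-486 + 307**2) = 192049*(-1/87637) - 114544/(-486 + 94249) = -17459/7967 - 114544/93763 = -2549580265/747009821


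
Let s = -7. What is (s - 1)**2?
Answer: 64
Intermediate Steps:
(s - 1)**2 = (-7 - 1)**2 = (-8)**2 = 64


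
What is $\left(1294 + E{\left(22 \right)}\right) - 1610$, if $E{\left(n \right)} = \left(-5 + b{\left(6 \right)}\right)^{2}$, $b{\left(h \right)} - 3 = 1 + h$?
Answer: $-291$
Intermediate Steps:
$b{\left(h \right)} = 4 + h$ ($b{\left(h \right)} = 3 + \left(1 + h\right) = 4 + h$)
$E{\left(n \right)} = 25$ ($E{\left(n \right)} = \left(-5 + \left(4 + 6\right)\right)^{2} = \left(-5 + 10\right)^{2} = 5^{2} = 25$)
$\left(1294 + E{\left(22 \right)}\right) - 1610 = \left(1294 + 25\right) - 1610 = 1319 - 1610 = -291$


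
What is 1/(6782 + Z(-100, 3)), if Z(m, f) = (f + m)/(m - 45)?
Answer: 145/983487 ≈ 0.00014743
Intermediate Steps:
Z(m, f) = (f + m)/(-45 + m)
1/(6782 + Z(-100, 3)) = 1/(6782 + (3 - 100)/(-45 - 100)) = 1/(6782 - 97/(-145)) = 1/(6782 - 1/145*(-97)) = 1/(6782 + 97/145) = 1/(983487/145) = 145/983487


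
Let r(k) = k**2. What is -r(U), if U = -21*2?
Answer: -1764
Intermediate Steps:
U = -42
-r(U) = -1*(-42)**2 = -1*1764 = -1764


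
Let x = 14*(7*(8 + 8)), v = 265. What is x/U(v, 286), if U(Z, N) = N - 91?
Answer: 1568/195 ≈ 8.0410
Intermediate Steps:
U(Z, N) = -91 + N
x = 1568 (x = 14*(7*16) = 14*112 = 1568)
x/U(v, 286) = 1568/(-91 + 286) = 1568/195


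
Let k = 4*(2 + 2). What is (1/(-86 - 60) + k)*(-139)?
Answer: -324565/146 ≈ -2223.0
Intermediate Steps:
k = 16 (k = 4*4 = 16)
(1/(-86 - 60) + k)*(-139) = (1/(-86 - 60) + 16)*(-139) = (1/(-146) + 16)*(-139) = (-1/146 + 16)*(-139) = (2335/146)*(-139) = -324565/146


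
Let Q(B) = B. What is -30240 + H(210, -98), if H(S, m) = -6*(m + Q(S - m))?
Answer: -31500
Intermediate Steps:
H(S, m) = -6*S (H(S, m) = -6*(m + (S - m)) = -6*S)
-30240 + H(210, -98) = -30240 - 6*210 = -30240 - 1260 = -31500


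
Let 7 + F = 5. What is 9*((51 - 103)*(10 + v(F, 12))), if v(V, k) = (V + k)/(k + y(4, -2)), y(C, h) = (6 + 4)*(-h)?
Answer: -19305/4 ≈ -4826.3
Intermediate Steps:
F = -2 (F = -7 + 5 = -2)
y(C, h) = -10*h (y(C, h) = 10*(-h) = -10*h)
v(V, k) = (V + k)/(20 + k) (v(V, k) = (V + k)/(k - 10*(-2)) = (V + k)/(k + 20) = (V + k)/(20 + k))
9*((51 - 103)*(10 + v(F, 12))) = 9*((51 - 103)*(10 + (-2 + 12)/(20 + 12))) = 9*(-52*(10 + 10/32)) = 9*(-52*(10 + (1/32)*10)) = 9*(-52*(10 + 5/16)) = 9*(-52*165/16) = 9*(-2145/4) = -19305/4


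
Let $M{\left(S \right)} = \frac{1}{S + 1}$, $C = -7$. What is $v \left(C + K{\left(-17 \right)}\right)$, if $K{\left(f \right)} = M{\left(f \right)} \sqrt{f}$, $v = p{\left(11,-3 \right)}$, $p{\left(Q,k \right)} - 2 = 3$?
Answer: $-35 - \frac{5 i \sqrt{17}}{16} \approx -35.0 - 1.2885 i$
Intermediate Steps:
$p{\left(Q,k \right)} = 5$ ($p{\left(Q,k \right)} = 2 + 3 = 5$)
$M{\left(S \right)} = \frac{1}{1 + S}$
$v = 5$
$K{\left(f \right)} = \frac{\sqrt{f}}{1 + f}$
$v \left(C + K{\left(-17 \right)}\right) = 5 \left(-7 + \frac{\sqrt{-17}}{1 - 17}\right) = 5 \left(-7 + \frac{i \sqrt{17}}{-16}\right) = 5 \left(-7 + i \sqrt{17} \left(- \frac{1}{16}\right)\right) = 5 \left(-7 - \frac{i \sqrt{17}}{16}\right) = -35 - \frac{5 i \sqrt{17}}{16}$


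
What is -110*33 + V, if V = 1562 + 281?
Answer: -1787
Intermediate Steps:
V = 1843
-110*33 + V = -110*33 + 1843 = -3630 + 1843 = -1787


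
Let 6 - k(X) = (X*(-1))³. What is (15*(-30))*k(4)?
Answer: -31500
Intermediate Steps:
k(X) = 6 + X³ (k(X) = 6 - (X*(-1))³ = 6 - (-X)³ = 6 - (-1)*X³ = 6 + X³)
(15*(-30))*k(4) = (15*(-30))*(6 + 4³) = -450*(6 + 64) = -450*70 = -31500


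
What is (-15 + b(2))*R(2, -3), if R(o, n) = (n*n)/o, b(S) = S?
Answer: -117/2 ≈ -58.500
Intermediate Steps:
R(o, n) = n²/o
(-15 + b(2))*R(2, -3) = (-15 + 2)*((-3)²/2) = -117/2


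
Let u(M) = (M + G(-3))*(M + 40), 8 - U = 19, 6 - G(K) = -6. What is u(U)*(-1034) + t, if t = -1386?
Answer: -31372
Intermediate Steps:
G(K) = 12 (G(K) = 6 - 1*(-6) = 6 + 6 = 12)
U = -11 (U = 8 - 1*19 = 8 - 19 = -11)
u(M) = (12 + M)*(40 + M) (u(M) = (M + 12)*(M + 40) = (12 + M)*(40 + M))
u(U)*(-1034) + t = (480 + (-11)² + 52*(-11))*(-1034) - 1386 = (480 + 121 - 572)*(-1034) - 1386 = 29*(-1034) - 1386 = -29986 - 1386 = -31372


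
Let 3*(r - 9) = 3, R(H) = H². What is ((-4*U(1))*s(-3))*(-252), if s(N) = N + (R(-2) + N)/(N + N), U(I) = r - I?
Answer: -28728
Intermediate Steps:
r = 10 (r = 9 + (⅓)*3 = 9 + 1 = 10)
U(I) = 10 - I
s(N) = N + (4 + N)/(2*N) (s(N) = N + ((-2)² + N)/(N + N) = N + (4 + N)/((2*N)) = N + (4 + N)*(1/(2*N)) = N + (4 + N)/(2*N))
((-4*U(1))*s(-3))*(-252) = ((-4*(10 - 1*1))*(½ - 3 + 2/(-3)))*(-252) = ((-4*(10 - 1))*(½ - 3 + 2*(-⅓)))*(-252) = ((-4*9)*(½ - 3 - ⅔))*(-252) = -36*(-19/6)*(-252) = 114*(-252) = -28728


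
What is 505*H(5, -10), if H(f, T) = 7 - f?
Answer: 1010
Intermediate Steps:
505*H(5, -10) = 505*(7 - 1*5) = 505*(7 - 5) = 505*2 = 1010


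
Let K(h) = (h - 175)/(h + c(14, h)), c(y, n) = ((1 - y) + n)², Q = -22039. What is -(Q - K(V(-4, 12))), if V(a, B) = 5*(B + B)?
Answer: 254969136/11569 ≈ 22039.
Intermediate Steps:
c(y, n) = (1 + n - y)²
V(a, B) = 10*B (V(a, B) = 5*(2*B) = 10*B)
K(h) = (-175 + h)/(h + (-13 + h)²) (K(h) = (h - 175)/(h + (1 + h - 1*14)²) = (-175 + h)/(h + (1 + h - 14)²) = (-175 + h)/(h + (-13 + h)²))
-(Q - K(V(-4, 12))) = -(-22039 - (-175 + 10*12)/(10*12 + (-13 + 10*12)²)) = -(-22039 - (-175 + 120)/(120 + (-13 + 120)²)) = -(-22039 - (-55)/(120 + 107²)) = -(-22039 - (-55)/(120 + 11449)) = -(-22039 - (-55)/11569) = -(-22039 - 1*(-55/11569)) = -(-22039 + 55/11569) = -1*(-254969136/11569) = 254969136/11569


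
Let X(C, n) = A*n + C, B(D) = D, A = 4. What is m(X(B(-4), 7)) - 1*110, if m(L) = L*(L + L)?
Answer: 1042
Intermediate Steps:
X(C, n) = C + 4*n (X(C, n) = 4*n + C = C + 4*n)
m(L) = 2*L² (m(L) = L*(2*L) = 2*L²)
m(X(B(-4), 7)) - 1*110 = 2*(-4 + 4*7)² - 1*110 = 2*(-4 + 28)² - 110 = 2*24² - 110 = 2*576 - 110 = 1152 - 110 = 1042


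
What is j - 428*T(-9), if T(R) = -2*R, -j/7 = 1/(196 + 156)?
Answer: -2711815/352 ≈ -7704.0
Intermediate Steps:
j = -7/352 (j = -7/(196 + 156) = -7/352 ≈ -0.019886)
j - 428*T(-9) = -7/352 - (-856)*(-9) = -7/352 - 428*18 = -7/352 - 7704 = -2711815/352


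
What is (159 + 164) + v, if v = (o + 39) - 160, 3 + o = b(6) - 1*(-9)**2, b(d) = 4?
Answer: 122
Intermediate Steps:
o = -80 (o = -3 + (4 - 1*(-9)**2) = -3 + (4 - 1*81) = -3 + (4 - 81) = -3 - 77 = -80)
v = -201 (v = (-80 + 39) - 160 = -41 - 160 = -201)
(159 + 164) + v = (159 + 164) - 201 = 323 - 201 = 122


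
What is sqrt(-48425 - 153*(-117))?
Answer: 2*I*sqrt(7631) ≈ 174.71*I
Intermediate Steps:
sqrt(-48425 - 153*(-117)) = sqrt(-48425 + 17901) = sqrt(-30524) = 2*I*sqrt(7631)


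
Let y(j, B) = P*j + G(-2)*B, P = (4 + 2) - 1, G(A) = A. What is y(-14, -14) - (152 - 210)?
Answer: 16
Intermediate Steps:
P = 5 (P = 6 - 1 = 5)
y(j, B) = -2*B + 5*j (y(j, B) = 5*j - 2*B = -2*B + 5*j)
y(-14, -14) - (152 - 210) = (-2*(-14) + 5*(-14)) - (152 - 210) = (28 - 70) - 1*(-58) = -42 + 58 = 16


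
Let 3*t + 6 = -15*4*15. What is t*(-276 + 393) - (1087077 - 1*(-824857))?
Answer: -1947268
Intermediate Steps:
t = -302 (t = -2 + (-15*4*15)/3 = -2 + (-60*15)/3 = -2 + (⅓)*(-900) = -2 - 300 = -302)
t*(-276 + 393) - (1087077 - 1*(-824857)) = -302*(-276 + 393) - (1087077 - 1*(-824857)) = -302*117 - (1087077 + 824857) = -35334 - 1*1911934 = -35334 - 1911934 = -1947268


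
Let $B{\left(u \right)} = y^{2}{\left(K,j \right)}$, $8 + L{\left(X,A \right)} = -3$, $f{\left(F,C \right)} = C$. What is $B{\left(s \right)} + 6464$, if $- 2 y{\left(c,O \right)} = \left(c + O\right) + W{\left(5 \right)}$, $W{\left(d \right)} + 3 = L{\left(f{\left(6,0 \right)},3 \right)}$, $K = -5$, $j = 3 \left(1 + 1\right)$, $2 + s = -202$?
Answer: $\frac{26025}{4} \approx 6506.3$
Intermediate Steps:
$s = -204$ ($s = -2 - 202 = -204$)
$j = 6$ ($j = 3 \cdot 2 = 6$)
$L{\left(X,A \right)} = -11$ ($L{\left(X,A \right)} = -8 - 3 = -11$)
$W{\left(d \right)} = -14$ ($W{\left(d \right)} = -3 - 11 = -14$)
$y{\left(c,O \right)} = 7 - \frac{O}{2} - \frac{c}{2}$ ($y{\left(c,O \right)} = - \frac{\left(c + O\right) - 14}{2} = - \frac{\left(O + c\right) - 14}{2} = - \frac{-14 + O + c}{2} = 7 - \frac{O}{2} - \frac{c}{2}$)
$B{\left(u \right)} = \frac{169}{4}$ ($B{\left(u \right)} = \left(7 - 3 - - \frac{5}{2}\right)^{2} = \left(7 - 3 + \frac{5}{2}\right)^{2} = \left(\frac{13}{2}\right)^{2} = \frac{169}{4}$)
$B{\left(s \right)} + 6464 = \frac{169}{4} + 6464 = \frac{26025}{4}$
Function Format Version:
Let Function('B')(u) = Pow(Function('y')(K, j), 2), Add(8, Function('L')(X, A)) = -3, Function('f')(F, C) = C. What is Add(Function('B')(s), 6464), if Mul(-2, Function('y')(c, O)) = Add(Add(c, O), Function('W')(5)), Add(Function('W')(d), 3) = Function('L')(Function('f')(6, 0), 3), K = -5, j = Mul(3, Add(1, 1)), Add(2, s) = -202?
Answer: Rational(26025, 4) ≈ 6506.3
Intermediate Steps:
s = -204 (s = Add(-2, -202) = -204)
j = 6 (j = Mul(3, 2) = 6)
Function('L')(X, A) = -11 (Function('L')(X, A) = Add(-8, -3) = -11)
Function('W')(d) = -14 (Function('W')(d) = Add(-3, -11) = -14)
Function('y')(c, O) = Add(7, Mul(Rational(-1, 2), O), Mul(Rational(-1, 2), c)) (Function('y')(c, O) = Mul(Rational(-1, 2), Add(Add(c, O), -14)) = Mul(Rational(-1, 2), Add(Add(O, c), -14)) = Mul(Rational(-1, 2), Add(-14, O, c)) = Add(7, Mul(Rational(-1, 2), O), Mul(Rational(-1, 2), c)))
Function('B')(u) = Rational(169, 4) (Function('B')(u) = Pow(Add(7, Mul(Rational(-1, 2), 6), Mul(Rational(-1, 2), -5)), 2) = Pow(Add(7, -3, Rational(5, 2)), 2) = Pow(Rational(13, 2), 2) = Rational(169, 4))
Add(Function('B')(s), 6464) = Add(Rational(169, 4), 6464) = Rational(26025, 4)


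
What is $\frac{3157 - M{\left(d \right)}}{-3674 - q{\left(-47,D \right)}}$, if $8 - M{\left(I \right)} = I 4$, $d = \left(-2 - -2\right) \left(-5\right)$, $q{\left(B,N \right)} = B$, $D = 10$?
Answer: $- \frac{3149}{3627} \approx -0.86821$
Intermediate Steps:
$d = 0$ ($d = \left(-2 + 2\right) \left(-5\right) = 0 \left(-5\right) = 0$)
$M{\left(I \right)} = 8 - 4 I$ ($M{\left(I \right)} = 8 - I 4 = 8 - 4 I$)
$\frac{3157 - M{\left(d \right)}}{-3674 - q{\left(-47,D \right)}} = \frac{3157 - \left(8 - 0\right)}{-3674 - -47} = \frac{3157 - \left(8 + 0\right)}{-3674 + 47} = \frac{3157 - 8}{-3627} = \left(3157 - 8\right) \left(- \frac{1}{3627}\right) = 3149 \left(- \frac{1}{3627}\right) = - \frac{3149}{3627}$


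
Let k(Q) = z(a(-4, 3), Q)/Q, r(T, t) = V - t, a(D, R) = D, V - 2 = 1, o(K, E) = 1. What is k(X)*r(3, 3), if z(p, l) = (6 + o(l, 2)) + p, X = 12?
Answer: 0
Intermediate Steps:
V = 3 (V = 2 + 1 = 3)
r(T, t) = 3 - t
z(p, l) = 7 + p (z(p, l) = (6 + 1) + p = 7 + p)
k(Q) = 3/Q (k(Q) = (7 - 4)/Q = 3/Q)
k(X)*r(3, 3) = (3/12)*(3 - 1*3) = (3*(1/12))*(3 - 3) = (1/4)*0 = 0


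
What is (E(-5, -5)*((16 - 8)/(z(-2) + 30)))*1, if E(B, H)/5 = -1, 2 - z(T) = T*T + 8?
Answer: -2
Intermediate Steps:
z(T) = -6 - T² (z(T) = 2 - (T*T + 8) = 2 - (T² + 8) = 2 - (8 + T²) = 2 + (-8 - T²) = -6 - T²)
E(B, H) = -5 (E(B, H) = 5*(-1) = -5)
(E(-5, -5)*((16 - 8)/(z(-2) + 30)))*1 = -5*(16 - 8)/((-6 - 1*(-2)²) + 30)*1 = -40/((-6 - 1*4) + 30)*1 = -40/((-6 - 4) + 30)*1 = -40/(-10 + 30)*1 = -40/20*1 = -5*⅖*1 = -2*1 = -2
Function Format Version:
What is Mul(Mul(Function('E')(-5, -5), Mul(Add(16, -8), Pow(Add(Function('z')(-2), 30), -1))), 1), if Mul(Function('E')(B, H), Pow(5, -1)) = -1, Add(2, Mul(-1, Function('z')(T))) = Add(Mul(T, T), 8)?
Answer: -2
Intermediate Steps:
Function('z')(T) = Add(-6, Mul(-1, Pow(T, 2))) (Function('z')(T) = Add(2, Mul(-1, Add(Mul(T, T), 8))) = Add(2, Mul(-1, Add(Pow(T, 2), 8))) = Add(2, Mul(-1, Add(8, Pow(T, 2)))) = Add(2, Add(-8, Mul(-1, Pow(T, 2)))) = Add(-6, Mul(-1, Pow(T, 2))))
Function('E')(B, H) = -5 (Function('E')(B, H) = Mul(5, -1) = -5)
Mul(Mul(Function('E')(-5, -5), Mul(Add(16, -8), Pow(Add(Function('z')(-2), 30), -1))), 1) = Mul(Mul(-5, Mul(Add(16, -8), Pow(Add(Add(-6, Mul(-1, Pow(-2, 2))), 30), -1))), 1) = Mul(Mul(-5, Mul(8, Pow(Add(Add(-6, Mul(-1, 4)), 30), -1))), 1) = Mul(Mul(-5, Mul(8, Pow(Add(Add(-6, -4), 30), -1))), 1) = Mul(Mul(-5, Mul(8, Pow(Add(-10, 30), -1))), 1) = Mul(Mul(-5, Mul(8, Pow(20, -1))), 1) = Mul(Mul(-5, Mul(8, Rational(1, 20))), 1) = Mul(Mul(-5, Rational(2, 5)), 1) = Mul(-2, 1) = -2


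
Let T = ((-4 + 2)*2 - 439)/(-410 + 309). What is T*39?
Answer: 17277/101 ≈ 171.06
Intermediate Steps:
T = 443/101 (T = (-2*2 - 439)/(-101) = (-4 - 439)*(-1/101) = -443*(-1/101) = 443/101 ≈ 4.3861)
T*39 = (443/101)*39 = 17277/101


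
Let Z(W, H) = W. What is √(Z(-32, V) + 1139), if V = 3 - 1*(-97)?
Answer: 3*√123 ≈ 33.272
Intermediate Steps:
V = 100 (V = 3 + 97 = 100)
√(Z(-32, V) + 1139) = √(-32 + 1139) = √1107 = 3*√123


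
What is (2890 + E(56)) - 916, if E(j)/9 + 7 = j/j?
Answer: 1920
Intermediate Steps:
E(j) = -54 (E(j) = -63 + 9*(j/j) = -63 + 9*1 = -63 + 9 = -54)
(2890 + E(56)) - 916 = (2890 - 54) - 916 = 2836 - 916 = 1920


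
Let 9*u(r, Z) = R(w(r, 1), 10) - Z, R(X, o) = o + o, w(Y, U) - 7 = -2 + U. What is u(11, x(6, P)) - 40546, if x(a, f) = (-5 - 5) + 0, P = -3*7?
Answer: -121628/3 ≈ -40543.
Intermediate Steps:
P = -21
w(Y, U) = 5 + U (w(Y, U) = 7 + (-2 + U) = 5 + U)
R(X, o) = 2*o
x(a, f) = -10 (x(a, f) = -10 + 0 = -10)
u(r, Z) = 20/9 - Z/9 (u(r, Z) = (2*10 - Z)/9 = (20 - Z)/9 = 20/9 - Z/9)
u(11, x(6, P)) - 40546 = (20/9 - 1/9*(-10)) - 40546 = (20/9 + 10/9) - 40546 = 10/3 - 40546 = -121628/3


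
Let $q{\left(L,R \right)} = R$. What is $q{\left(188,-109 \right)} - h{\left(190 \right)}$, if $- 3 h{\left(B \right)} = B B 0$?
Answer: $-109$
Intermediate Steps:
$h{\left(B \right)} = 0$ ($h{\left(B \right)} = - \frac{B B 0}{3} = - \frac{B 0}{3} = \left(- \frac{1}{3}\right) 0 = 0$)
$q{\left(188,-109 \right)} - h{\left(190 \right)} = -109 - 0 = -109 + 0 = -109$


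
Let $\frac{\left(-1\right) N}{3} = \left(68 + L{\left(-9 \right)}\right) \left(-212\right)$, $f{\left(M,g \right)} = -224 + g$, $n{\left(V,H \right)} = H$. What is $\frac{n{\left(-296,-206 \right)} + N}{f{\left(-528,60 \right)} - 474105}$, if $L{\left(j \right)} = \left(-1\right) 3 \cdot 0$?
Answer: $- \frac{43042}{474269} \approx -0.090754$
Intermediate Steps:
$L{\left(j \right)} = 0$ ($L{\left(j \right)} = \left(-3\right) 0 = 0$)
$N = 43248$ ($N = - 3 \left(68 + 0\right) \left(-212\right) = - 3 \cdot 68 \left(-212\right) = \left(-3\right) \left(-14416\right) = 43248$)
$\frac{n{\left(-296,-206 \right)} + N}{f{\left(-528,60 \right)} - 474105} = \frac{-206 + 43248}{\left(-224 + 60\right) - 474105} = \frac{43042}{-164 - 474105} = \frac{43042}{-474269} = 43042 \left(- \frac{1}{474269}\right) = - \frac{43042}{474269}$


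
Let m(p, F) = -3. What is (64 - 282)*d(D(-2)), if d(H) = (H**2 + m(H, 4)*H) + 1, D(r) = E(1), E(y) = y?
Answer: 218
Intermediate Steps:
D(r) = 1
d(H) = 1 + H**2 - 3*H (d(H) = (H**2 - 3*H) + 1 = 1 + H**2 - 3*H)
(64 - 282)*d(D(-2)) = (64 - 282)*(1 + 1**2 - 3*1) = -218*(1 + 1 - 3) = -218*(-1) = 218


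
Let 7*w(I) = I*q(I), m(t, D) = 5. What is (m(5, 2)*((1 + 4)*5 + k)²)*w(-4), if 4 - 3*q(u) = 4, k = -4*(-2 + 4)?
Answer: 0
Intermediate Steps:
k = -8 (k = -4*2 = -8)
q(u) = 0 (q(u) = 4/3 - ⅓*4 = 4/3 - 4/3 = 0)
w(I) = 0 (w(I) = (I*0)/7 = (⅐)*0 = 0)
(m(5, 2)*((1 + 4)*5 + k)²)*w(-4) = (5*((1 + 4)*5 - 8)²)*0 = (5*(5*5 - 8)²)*0 = (5*(25 - 8)²)*0 = (5*17²)*0 = (5*289)*0 = 1445*0 = 0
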